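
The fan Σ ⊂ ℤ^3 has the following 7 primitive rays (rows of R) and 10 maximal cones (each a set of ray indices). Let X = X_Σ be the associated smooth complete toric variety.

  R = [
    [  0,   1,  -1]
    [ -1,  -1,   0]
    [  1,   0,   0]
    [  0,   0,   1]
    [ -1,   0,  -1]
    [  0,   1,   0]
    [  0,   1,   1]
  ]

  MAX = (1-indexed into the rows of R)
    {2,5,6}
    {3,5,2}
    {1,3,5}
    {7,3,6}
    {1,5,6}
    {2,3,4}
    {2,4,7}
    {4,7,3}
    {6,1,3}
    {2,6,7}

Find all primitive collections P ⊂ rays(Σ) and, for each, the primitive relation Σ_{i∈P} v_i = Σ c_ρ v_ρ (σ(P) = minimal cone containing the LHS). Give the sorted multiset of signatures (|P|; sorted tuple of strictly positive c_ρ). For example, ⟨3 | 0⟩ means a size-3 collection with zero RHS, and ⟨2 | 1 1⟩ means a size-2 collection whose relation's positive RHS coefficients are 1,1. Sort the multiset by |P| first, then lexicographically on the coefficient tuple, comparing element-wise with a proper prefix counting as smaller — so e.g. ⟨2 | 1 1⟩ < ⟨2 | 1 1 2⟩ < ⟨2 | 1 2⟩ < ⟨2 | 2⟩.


The 9 primitive collections of Σ (r=7, n=3):

  P = {1,2}:  v_{1} + v_{2} = v_{5} — sig = ⟨2 | 1⟩
  P = {1,4}:  v_{1} + v_{4} = v_{6} — sig = ⟨2 | 1⟩
  P = {4,6}:  v_{4} + v_{6} = v_{7} — sig = ⟨2 | 1⟩
  P = {4,5}:  v_{4} + v_{5} = v_{2} + v_{6} — sig = ⟨2 | 1 1⟩
  P = {5,7}:  v_{5} + v_{7} = v_{2} + 2·v_{6} — sig = ⟨2 | 1 2⟩
  P = {1,7}:  v_{1} + v_{7} = 2·v_{6} — sig = ⟨2 | 2⟩
  P = {2,3,6}:  v_{2} + v_{3} + v_{6} = 0 — sig = ⟨3 | 0⟩
  P = {2,3,7}:  v_{2} + v_{3} + v_{7} = v_{4} — sig = ⟨3 | 1⟩
  P = {3,5,6}:  v_{3} + v_{5} + v_{6} = v_{1} — sig = ⟨3 | 1⟩

so the primitive-relation signature multiset is
    |P|=2: 6 collections, coeffs (1), (1), (1), (1,1), (1,2), (2)
    |P|=3: 3 collections, coeffs (), (1), (1)


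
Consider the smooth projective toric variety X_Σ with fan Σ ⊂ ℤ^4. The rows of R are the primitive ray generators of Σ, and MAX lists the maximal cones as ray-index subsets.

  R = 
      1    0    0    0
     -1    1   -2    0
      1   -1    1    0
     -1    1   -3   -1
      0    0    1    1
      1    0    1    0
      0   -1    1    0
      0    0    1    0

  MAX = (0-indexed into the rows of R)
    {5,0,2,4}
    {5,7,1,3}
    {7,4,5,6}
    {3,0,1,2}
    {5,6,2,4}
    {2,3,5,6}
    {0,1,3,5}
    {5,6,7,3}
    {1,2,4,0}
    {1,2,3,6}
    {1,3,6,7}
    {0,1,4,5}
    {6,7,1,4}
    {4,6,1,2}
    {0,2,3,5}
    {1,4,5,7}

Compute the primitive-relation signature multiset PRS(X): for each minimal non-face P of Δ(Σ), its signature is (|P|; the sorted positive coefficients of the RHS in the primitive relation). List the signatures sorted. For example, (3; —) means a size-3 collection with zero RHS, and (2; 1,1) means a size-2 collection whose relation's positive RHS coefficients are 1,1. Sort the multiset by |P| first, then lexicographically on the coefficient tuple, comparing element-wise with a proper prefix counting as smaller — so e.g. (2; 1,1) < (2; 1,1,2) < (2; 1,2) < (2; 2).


Minimal non-faces — 6 found among 8 rays, 16 max cones:

  • {0,6}:  v_{0} + v_{6} = v_{2} ; sig = (2; 1)
  • {0,7}:  v_{0} + v_{7} = v_{5} ; sig = (2; 1)
  • {3,4}:  v_{3} + v_{4} = v_{1} ; sig = (2; 1)
  • {2,7}:  v_{2} + v_{7} = v_{5} + v_{6} ; sig = (2; 1,1)
  • {1,5,6}:  v_{1} + v_{5} + v_{6} = 0 ; sig = (3; —)
  • {1,2,5}:  v_{1} + v_{2} + v_{5} = v_{0} ; sig = (3; 1)

so the primitive-relation signature multiset is
    (2; 1)
    (2; 1)
    (2; 1)
    (2; 1,1)
    (3; —)
    (3; 1)


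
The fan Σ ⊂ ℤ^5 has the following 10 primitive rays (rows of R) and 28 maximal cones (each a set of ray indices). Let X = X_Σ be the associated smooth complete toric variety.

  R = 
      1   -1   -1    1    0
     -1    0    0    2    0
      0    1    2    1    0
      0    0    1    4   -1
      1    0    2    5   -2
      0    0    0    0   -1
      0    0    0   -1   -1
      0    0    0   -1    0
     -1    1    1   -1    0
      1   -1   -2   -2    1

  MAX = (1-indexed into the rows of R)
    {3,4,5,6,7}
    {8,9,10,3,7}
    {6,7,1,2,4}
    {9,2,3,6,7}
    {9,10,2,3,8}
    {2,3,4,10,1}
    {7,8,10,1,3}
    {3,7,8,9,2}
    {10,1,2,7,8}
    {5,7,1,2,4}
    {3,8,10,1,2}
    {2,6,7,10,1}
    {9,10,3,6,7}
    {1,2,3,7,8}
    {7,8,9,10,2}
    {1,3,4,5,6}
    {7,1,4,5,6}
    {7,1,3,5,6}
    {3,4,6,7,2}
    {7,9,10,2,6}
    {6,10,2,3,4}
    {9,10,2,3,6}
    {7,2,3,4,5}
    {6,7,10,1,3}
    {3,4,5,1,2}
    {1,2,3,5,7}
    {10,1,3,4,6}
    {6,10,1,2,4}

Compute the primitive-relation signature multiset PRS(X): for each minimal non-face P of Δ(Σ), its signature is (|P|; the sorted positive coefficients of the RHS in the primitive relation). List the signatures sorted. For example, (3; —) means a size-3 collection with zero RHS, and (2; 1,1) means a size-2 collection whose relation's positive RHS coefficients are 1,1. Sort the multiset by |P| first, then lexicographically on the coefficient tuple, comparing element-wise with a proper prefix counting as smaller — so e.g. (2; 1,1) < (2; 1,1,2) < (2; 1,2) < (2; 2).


Σ has 12 primitive collections:

  • {1,9}:  v_{1} + v_{9} = 0  ⟹  sig = (2; —)
  • {6,8}:  v_{6} + v_{8} = v_{7}  ⟹  sig = (2; 1)
  • {4,9}:  v_{4} + v_{9} = v_{2} + v_{3} + v_{6}  ⟹  sig = (2; 1,1,1)
  • {5,9}:  v_{5} + v_{9} = v_{3} + v_{4} + v_{7}  ⟹  sig = (2; 1,1,1)
  • {4,8}:  v_{4} + v_{8} = v_{1} + v_{2} + v_{3} + v_{7}  ⟹  sig = (2; 1,1,1,1)
  • {5,10}:  v_{5} + v_{10} = 2·v_{1} + v_{3} + v_{6}  ⟹  sig = (2; 1,1,2)
  • {5,8}:  v_{5} + v_{8} = 2·v_{1} + v_{2} + 2·v_{3} + 2·v_{7}  ⟹  sig = (2; 1,2,2,2)
  • {4,7,10}:  v_{4} + v_{7} + v_{10} = v_{1} + v_{6}  ⟹  sig = (3; 1,1)
  • {2,5,6}:  v_{2} + v_{5} + v_{6} = 2·v_{4} + v_{7}  ⟹  sig = (3; 1,2)
  • {2,3,7,10}:  v_{2} + v_{3} + v_{7} + v_{10} = 0  ⟹  sig = (4; —)
  • {1,2,3,6}:  v_{1} + v_{2} + v_{3} + v_{6} = v_{4}  ⟹  sig = (4; 1)
  • {1,3,4,7}:  v_{1} + v_{3} + v_{4} + v_{7} = v_{5}  ⟹  sig = (4; 1)

Hence PRS(X_Σ) =
    (2; —)
    (2; 1)
    (2; 1,1,1)
    (2; 1,1,1)
    (2; 1,1,1,1)
    (2; 1,1,2)
    (2; 1,2,2,2)
    (3; 1,1)
    (3; 1,2)
    (4; —)
    (4; 1)
    (4; 1)


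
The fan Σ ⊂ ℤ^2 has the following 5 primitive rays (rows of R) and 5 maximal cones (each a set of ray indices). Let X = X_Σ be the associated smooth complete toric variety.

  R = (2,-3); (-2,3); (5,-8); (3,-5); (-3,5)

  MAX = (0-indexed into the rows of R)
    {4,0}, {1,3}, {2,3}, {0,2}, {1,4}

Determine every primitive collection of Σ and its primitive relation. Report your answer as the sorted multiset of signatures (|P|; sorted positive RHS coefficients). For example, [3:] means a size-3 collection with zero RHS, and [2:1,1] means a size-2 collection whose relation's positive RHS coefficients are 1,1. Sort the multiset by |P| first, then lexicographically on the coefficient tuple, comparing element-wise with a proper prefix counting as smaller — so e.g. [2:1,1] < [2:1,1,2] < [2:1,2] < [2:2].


Primitive collections (5):

  P={0,1}:  v_{0} + v_{1} = 0  ⇒ sig = [2:]
  P={3,4}:  v_{3} + v_{4} = 0  ⇒ sig = [2:]
  P={0,3}:  v_{0} + v_{3} = v_{2}  ⇒ sig = [2:1]
  P={1,2}:  v_{1} + v_{2} = v_{3}  ⇒ sig = [2:1]
  P={2,4}:  v_{2} + v_{4} = v_{0}  ⇒ sig = [2:1]

Signatures (|P|; sorted positive RHS coefficients), sorted:
{ [2:] ×2,  [2:1] ×3 }


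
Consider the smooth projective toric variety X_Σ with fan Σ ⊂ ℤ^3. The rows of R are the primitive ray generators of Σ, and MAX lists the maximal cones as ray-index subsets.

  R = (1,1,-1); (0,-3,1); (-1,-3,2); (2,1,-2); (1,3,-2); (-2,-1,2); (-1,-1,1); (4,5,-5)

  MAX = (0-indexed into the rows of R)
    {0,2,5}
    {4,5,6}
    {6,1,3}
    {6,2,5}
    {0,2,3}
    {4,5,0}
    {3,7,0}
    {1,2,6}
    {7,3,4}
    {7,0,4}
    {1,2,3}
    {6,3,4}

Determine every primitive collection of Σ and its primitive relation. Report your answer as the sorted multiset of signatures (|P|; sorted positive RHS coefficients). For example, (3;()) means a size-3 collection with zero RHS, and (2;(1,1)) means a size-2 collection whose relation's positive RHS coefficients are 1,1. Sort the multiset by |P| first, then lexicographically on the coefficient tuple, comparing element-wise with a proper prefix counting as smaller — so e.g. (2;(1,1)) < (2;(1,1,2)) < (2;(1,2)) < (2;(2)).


Minimal non-faces — 12 found among 8 rays, 12 max cones:

  P = {0,6}:  v_{0} + v_{6} = 0 ; sig = (2;())
  P = {2,4}:  v_{2} + v_{4} = 0 ; sig = (2;())
  P = {3,5}:  v_{3} + v_{5} = 0 ; sig = (2;())
  P = {0,1}:  v_{0} + v_{1} = v_{2} + v_{3} ; sig = (2;(1,1))
  P = {1,4}:  v_{1} + v_{4} = v_{3} + v_{6} ; sig = (2;(1,1))
  P = {1,5}:  v_{1} + v_{5} = v_{2} + v_{6} ; sig = (2;(1,1))
  P = {2,7}:  v_{2} + v_{7} = v_{0} + v_{3} ; sig = (2;(1,1))
  P = {5,7}:  v_{5} + v_{7} = v_{0} + v_{4} ; sig = (2;(1,1))
  P = {6,7}:  v_{6} + v_{7} = v_{3} + v_{4} ; sig = (2;(1,1))
  P = {1,7}:  v_{1} + v_{7} = 2·v_{3} ; sig = (2;(2))
  P = {0,3,4}:  v_{0} + v_{3} + v_{4} = v_{7} ; sig = (3;(1))
  P = {2,3,6}:  v_{2} + v_{3} + v_{6} = v_{1} ; sig = (3;(1))

Sorted signature multiset PRS(X):
{ (2;()) ×3,  (2;(1,1)) ×6,  (2;(2)),  (3;(1)) ×2 }


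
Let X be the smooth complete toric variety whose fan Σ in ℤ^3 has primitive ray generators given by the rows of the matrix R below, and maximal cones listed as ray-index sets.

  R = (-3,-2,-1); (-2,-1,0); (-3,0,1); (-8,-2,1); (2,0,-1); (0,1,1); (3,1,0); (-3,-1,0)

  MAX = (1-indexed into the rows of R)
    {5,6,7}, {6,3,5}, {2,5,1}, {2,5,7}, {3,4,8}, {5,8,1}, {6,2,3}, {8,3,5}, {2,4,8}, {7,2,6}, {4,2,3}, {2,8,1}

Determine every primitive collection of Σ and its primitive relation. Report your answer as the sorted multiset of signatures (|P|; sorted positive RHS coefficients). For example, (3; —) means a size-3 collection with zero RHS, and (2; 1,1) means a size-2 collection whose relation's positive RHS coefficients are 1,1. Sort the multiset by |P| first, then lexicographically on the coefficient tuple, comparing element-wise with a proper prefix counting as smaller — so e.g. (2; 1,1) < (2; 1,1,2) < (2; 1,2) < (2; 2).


14 collections generate NE(X_Σ); each relation:

  {7,8}:  v_{7} + v_{8} = 0  ⟹  sig = (2; —)
  {1,6}:  v_{1} + v_{6} = v_{8}  ⟹  sig = (2; 1)
  {3,7}:  v_{3} + v_{7} = v_{6}  ⟹  sig = (2; 1)
  {6,8}:  v_{6} + v_{8} = v_{3}  ⟹  sig = (2; 1)
  {1,7}:  v_{1} + v_{7} = v_{2} + v_{5}  ⟹  sig = (2; 1,1)
  {4,7}:  v_{4} + v_{7} = v_{2} + v_{3}  ⟹  sig = (2; 1,1)
  {4,6}:  v_{4} + v_{6} = v_{2} + 2·v_{3}  ⟹  sig = (2; 1,2)
  {1,4}:  v_{1} + v_{4} = v_{2} + 3·v_{8}  ⟹  sig = (2; 1,3)
  {1,3}:  v_{1} + v_{3} = 2·v_{8}  ⟹  sig = (2; 2)
  {4,5}:  v_{4} + v_{5} = 2·v_{8}  ⟹  sig = (2; 2)
  {2,5,6}:  v_{2} + v_{5} + v_{6} = 0  ⟹  sig = (3; —)
  {2,3,5}:  v_{2} + v_{3} + v_{5} = v_{8}  ⟹  sig = (3; 1)
  {2,3,8}:  v_{2} + v_{3} + v_{8} = v_{4}  ⟹  sig = (3; 1)
  {2,5,8}:  v_{2} + v_{5} + v_{8} = v_{1}  ⟹  sig = (3; 1)

so the primitive-relation signature multiset is
    |P|=2: 10 collections, coeffs (), (1), (1), (1), (1,1), (1,1), (1,2), (1,3), (2), (2)
    |P|=3: 4 collections, coeffs (), (1), (1), (1)


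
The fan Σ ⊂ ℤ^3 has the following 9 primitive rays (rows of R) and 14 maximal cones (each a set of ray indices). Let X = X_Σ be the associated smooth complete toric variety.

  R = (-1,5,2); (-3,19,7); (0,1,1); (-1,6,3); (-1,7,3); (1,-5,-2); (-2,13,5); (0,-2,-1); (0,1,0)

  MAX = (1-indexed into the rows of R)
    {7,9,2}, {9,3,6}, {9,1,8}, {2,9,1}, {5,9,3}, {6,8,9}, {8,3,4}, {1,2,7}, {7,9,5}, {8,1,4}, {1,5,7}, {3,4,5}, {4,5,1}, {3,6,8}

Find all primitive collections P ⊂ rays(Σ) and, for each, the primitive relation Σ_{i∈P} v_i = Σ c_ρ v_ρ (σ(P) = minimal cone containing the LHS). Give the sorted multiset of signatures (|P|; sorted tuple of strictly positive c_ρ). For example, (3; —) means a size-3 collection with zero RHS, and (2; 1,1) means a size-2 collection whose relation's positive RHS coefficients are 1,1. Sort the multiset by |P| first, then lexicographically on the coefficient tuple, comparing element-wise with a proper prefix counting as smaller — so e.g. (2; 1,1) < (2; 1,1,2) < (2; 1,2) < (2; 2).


18 collections generate NE(X_Σ); each relation:

  P = {1,6}:  v_{1} + v_{6} = 0  ⟹  sig = (2; —)
  P = {1,3}:  v_{1} + v_{3} = v_{4}  ⟹  sig = (2; 1)
  P = {4,6}:  v_{4} + v_{6} = v_{3}  ⟹  sig = (2; 1)
  P = {4,9}:  v_{4} + v_{9} = v_{5}  ⟹  sig = (2; 1)
  P = {5,8}:  v_{5} + v_{8} = v_{1}  ⟹  sig = (2; 1)
  P = {2,3}:  v_{2} + v_{3} = v_{5} + v_{7}  ⟹  sig = (2; 1,1)
  P = {2,6}:  v_{2} + v_{6} = v_{7} + v_{9}  ⟹  sig = (2; 1,1)
  P = {5,6}:  v_{5} + v_{6} = v_{3} + v_{9}  ⟹  sig = (2; 1,1)
  P = {6,7}:  v_{6} + v_{7} = v_{5} + v_{9}  ⟹  sig = (2; 1,1)
  P = {2,4}:  v_{2} + v_{4} = v_{1} + v_{5} + v_{7}  ⟹  sig = (2; 1,1,1)
  P = {4,7}:  v_{4} + v_{7} = v_{1} + 2·v_{5}  ⟹  sig = (2; 1,2)
  P = {7,8}:  v_{7} + v_{8} = 2·v_{1} + v_{9}  ⟹  sig = (2; 1,2)
  P = {2,5}:  v_{2} + v_{5} = 2·v_{7}  ⟹  sig = (2; 2)
  P = {3,7}:  v_{3} + v_{7} = 2·v_{5}  ⟹  sig = (2; 2)
  P = {2,8}:  v_{2} + v_{8} = 3·v_{1} + 2·v_{9}  ⟹  sig = (2; 2,3)
  P = {3,8,9}:  v_{3} + v_{8} + v_{9} = 0  ⟹  sig = (3; —)
  P = {1,5,9}:  v_{1} + v_{5} + v_{9} = v_{7}  ⟹  sig = (3; 1)
  P = {1,7,9}:  v_{1} + v_{7} + v_{9} = v_{2}  ⟹  sig = (3; 1)

so the primitive-relation signature multiset is
{ (2; —),  (2; 1) ×4,  (2; 1,1) ×4,  (2; 1,1,1),  (2; 1,2) ×2,  (2; 2) ×2,  (2; 2,3),  (3; —),  (3; 1) ×2 }


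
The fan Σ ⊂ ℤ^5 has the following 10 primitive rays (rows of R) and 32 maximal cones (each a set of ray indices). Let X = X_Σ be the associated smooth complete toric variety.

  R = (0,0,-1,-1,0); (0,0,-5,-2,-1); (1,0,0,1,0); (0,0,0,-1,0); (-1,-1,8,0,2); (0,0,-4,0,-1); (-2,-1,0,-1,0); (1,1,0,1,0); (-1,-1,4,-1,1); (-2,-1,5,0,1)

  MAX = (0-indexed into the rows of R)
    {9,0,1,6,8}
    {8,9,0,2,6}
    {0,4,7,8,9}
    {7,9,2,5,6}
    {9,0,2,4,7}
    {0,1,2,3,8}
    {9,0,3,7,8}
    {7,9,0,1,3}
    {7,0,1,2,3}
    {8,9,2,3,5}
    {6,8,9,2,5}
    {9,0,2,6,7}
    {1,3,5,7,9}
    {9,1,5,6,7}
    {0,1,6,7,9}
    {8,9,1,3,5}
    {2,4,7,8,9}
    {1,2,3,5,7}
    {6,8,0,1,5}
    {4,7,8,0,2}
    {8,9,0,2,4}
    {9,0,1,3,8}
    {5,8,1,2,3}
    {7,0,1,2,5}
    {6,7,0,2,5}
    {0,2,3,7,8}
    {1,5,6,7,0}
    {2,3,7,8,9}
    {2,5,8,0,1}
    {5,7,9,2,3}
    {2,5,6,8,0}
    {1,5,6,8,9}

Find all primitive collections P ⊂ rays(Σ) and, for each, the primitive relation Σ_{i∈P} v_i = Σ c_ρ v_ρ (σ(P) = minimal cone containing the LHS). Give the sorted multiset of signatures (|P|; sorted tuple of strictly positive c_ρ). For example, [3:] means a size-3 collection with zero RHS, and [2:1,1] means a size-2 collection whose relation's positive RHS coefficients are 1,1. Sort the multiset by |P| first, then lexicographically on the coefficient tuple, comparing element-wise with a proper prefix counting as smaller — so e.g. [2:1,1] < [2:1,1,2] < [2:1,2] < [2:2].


Primitive collections (14):

  • {1,4}:  v_{1} + v_{4} = v_{0} + v_{8}  ⇒ sig = [2:1,1]
  • {3,6}:  v_{3} + v_{6} = v_{1} + v_{9}  ⇒ sig = [2:1,1]
  • {4,5}:  v_{4} + v_{5} = v_{0} + v_{2} + v_{9}  ⇒ sig = [2:1,1,1]
  • {3,4}:  v_{3} + v_{4} = v_{7} + 2·v_{8}  ⇒ sig = [2:1,2]
  • {4,6}:  v_{4} + v_{6} = 2·v_{0} + v_{2} + 2·v_{9}  ⇒ sig = [2:1,2,2]
  • {5,7,8}:  v_{5} + v_{7} + v_{8} = 0  ⇒ sig = [3:]
  • {0,3,5}:  v_{0} + v_{3} + v_{5} = v_{1}  ⇒ sig = [3:1]
  • {0,5,9}:  v_{0} + v_{5} + v_{9} = v_{6}  ⇒ sig = [3:1]
  • {1,2,9}:  v_{1} + v_{2} + v_{9} = v_{5} + v_{8}  ⇒ sig = [3:1,1]
  • {1,7,8}:  v_{1} + v_{7} + v_{8} = v_{0} + v_{3}  ⇒ sig = [3:1,1]
  • {6,7,8}:  v_{6} + v_{7} + v_{8} = v_{0} + v_{9}  ⇒ sig = [3:1,1]
  • {1,2,6}:  v_{1} + v_{2} + v_{6} = v_{0} + 2·v_{5} + v_{8}  ⇒ sig = [3:1,1,2]
  • {0,2,3,9}:  v_{0} + v_{2} + v_{3} + v_{9} = v_{8}  ⇒ sig = [4:1]
  • {0,2,7,8,9}:  v_{0} + v_{2} + v_{7} + v_{8} + v_{9} = v_{4}  ⇒ sig = [5:1]

Sorted signature multiset PRS(X):
[[2:1,1], [2:1,1], [2:1,1,1], [2:1,2], [2:1,2,2], [3:], [3:1], [3:1], [3:1,1], [3:1,1], [3:1,1], [3:1,1,2], [4:1], [5:1]]


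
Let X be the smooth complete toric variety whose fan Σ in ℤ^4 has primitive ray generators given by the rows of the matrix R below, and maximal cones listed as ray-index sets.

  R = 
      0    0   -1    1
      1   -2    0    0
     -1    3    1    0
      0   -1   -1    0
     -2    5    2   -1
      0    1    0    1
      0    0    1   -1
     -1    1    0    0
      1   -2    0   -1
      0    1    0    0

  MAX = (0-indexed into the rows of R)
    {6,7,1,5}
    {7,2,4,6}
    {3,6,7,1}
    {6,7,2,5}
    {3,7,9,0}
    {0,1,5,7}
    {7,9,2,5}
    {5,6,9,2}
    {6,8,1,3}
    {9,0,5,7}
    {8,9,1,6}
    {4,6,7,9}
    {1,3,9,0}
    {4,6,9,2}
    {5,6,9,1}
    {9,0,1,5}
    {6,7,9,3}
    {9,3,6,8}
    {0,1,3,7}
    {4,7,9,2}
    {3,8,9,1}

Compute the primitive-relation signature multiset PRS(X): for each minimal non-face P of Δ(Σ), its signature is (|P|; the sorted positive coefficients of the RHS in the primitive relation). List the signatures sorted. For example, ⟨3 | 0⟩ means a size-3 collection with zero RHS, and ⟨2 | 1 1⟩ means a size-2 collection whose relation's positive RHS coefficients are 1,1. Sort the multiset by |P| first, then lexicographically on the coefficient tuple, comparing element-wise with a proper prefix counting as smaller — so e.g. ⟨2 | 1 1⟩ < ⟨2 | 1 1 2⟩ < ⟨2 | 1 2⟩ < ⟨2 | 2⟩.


18 minimal non-faces of Δ(Σ) (on 10 rays):

  {0,6}:  v_{0} + v_{6} = 0  →  sig = ⟨2 | 0⟩
  {3,5}:  v_{3} + v_{5} = v_{0}  →  sig = ⟨2 | 1⟩
  {1,2}:  v_{1} + v_{2} = v_{5} + v_{6}  →  sig = ⟨2 | 1 1⟩
  {1,4}:  v_{1} + v_{4} = v_{2} + v_{6}  →  sig = ⟨2 | 1 1⟩
  {2,3}:  v_{2} + v_{3} = v_{7} + v_{9}  →  sig = ⟨2 | 1 1⟩
  {2,8}:  v_{2} + v_{8} = v_{6} + v_{9}  →  sig = ⟨2 | 1 1⟩
  {5,8}:  v_{5} + v_{8} = v_{1} + v_{9}  →  sig = ⟨2 | 1 1⟩
  {7,8}:  v_{7} + v_{8} = v_{3} + v_{6}  →  sig = ⟨2 | 1 1⟩
  {0,2}:  v_{0} + v_{2} = v_{5} + v_{7} + v_{9}  →  sig = ⟨2 | 1 1 1⟩
  {0,4}:  v_{0} + v_{4} = v_{2} + v_{7} + v_{9}  →  sig = ⟨2 | 1 1 1⟩
  {0,8}:  v_{0} + v_{8} = v_{1} + v_{3} + v_{9}  →  sig = ⟨2 | 1 1 1⟩
  {3,4}:  v_{3} + v_{4} = v_{6} + 2·v_{7} + 2·v_{9}  →  sig = ⟨2 | 1 2 2⟩
  {4,8}:  v_{4} + v_{8} = 2·v_{6} + v_{7} + 2·v_{9}  →  sig = ⟨2 | 1 2 2⟩
  {4,5}:  v_{4} + v_{5} = 2·v_{2}  →  sig = ⟨2 | 2⟩
  {1,7,9}:  v_{1} + v_{7} + v_{9} = 0  →  sig = ⟨3 | 0⟩
  {1,3,6,9}:  v_{1} + v_{3} + v_{6} + v_{9} = v_{8}  →  sig = ⟨4 | 1⟩
  {2,6,7,9}:  v_{2} + v_{6} + v_{7} + v_{9} = v_{4}  →  sig = ⟨4 | 1⟩
  {5,6,7,9}:  v_{5} + v_{6} + v_{7} + v_{9} = v_{2}  →  sig = ⟨4 | 1⟩

Signatures (|P|; sorted positive RHS coefficients), sorted:
{ ⟨2 | 0⟩,  ⟨2 | 1⟩,  ⟨2 | 1 1⟩ ×6,  ⟨2 | 1 1 1⟩ ×3,  ⟨2 | 1 2 2⟩ ×2,  ⟨2 | 2⟩,  ⟨3 | 0⟩,  ⟨4 | 1⟩ ×3 }


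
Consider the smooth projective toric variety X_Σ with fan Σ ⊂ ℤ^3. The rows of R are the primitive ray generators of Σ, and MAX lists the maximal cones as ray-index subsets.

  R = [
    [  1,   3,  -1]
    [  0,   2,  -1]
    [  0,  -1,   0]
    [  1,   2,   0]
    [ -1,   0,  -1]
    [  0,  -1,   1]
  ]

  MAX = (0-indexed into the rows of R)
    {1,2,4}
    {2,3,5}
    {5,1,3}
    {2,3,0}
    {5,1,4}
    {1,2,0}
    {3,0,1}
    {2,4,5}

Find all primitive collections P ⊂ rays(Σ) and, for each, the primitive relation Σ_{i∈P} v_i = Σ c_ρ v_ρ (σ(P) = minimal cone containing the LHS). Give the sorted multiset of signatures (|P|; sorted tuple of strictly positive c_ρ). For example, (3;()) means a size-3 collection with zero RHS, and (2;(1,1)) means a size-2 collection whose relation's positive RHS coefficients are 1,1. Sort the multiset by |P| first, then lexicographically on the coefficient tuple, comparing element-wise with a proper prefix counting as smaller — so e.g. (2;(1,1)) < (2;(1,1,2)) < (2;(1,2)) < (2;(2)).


The 5 primitive collections of Σ (r=6, n=3):

  {0,5}:  v_{0} + v_{5} = v_{3}  →  sig = (2;(1))
  {3,4}:  v_{3} + v_{4} = v_{1}  →  sig = (2;(1))
  {0,4}:  v_{0} + v_{4} = 2·v_{1} + v_{2}  →  sig = (2;(1,2))
  {1,2,5}:  v_{1} + v_{2} + v_{5} = 0  →  sig = (3;())
  {1,2,3}:  v_{1} + v_{2} + v_{3} = v_{0}  →  sig = (3;(1))

Sorted signature multiset PRS(X):
[(2;(1)), (2;(1)), (2;(1,2)), (3;()), (3;(1))]


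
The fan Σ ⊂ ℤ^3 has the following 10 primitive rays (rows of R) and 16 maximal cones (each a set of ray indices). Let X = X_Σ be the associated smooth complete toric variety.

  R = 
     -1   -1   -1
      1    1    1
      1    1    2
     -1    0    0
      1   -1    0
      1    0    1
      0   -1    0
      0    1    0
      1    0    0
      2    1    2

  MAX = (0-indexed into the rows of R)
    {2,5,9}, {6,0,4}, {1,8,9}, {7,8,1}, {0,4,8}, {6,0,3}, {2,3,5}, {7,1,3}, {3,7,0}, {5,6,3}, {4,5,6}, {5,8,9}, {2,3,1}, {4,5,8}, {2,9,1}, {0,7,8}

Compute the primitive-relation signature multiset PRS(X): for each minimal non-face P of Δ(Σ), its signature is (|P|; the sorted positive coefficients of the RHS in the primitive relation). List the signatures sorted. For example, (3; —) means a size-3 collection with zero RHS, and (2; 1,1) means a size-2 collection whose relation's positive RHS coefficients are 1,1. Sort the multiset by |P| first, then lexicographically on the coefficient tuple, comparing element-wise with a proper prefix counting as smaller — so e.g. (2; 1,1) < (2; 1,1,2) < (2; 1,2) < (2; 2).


Δ(Σ) — 10 vertices, 21 min non-faces:

  P={0,1}:  v_{0} + v_{1} = 0  →  sig = (2; —)
  P={3,8}:  v_{3} + v_{8} = 0  →  sig = (2; —)
  P={6,7}:  v_{6} + v_{7} = 0  →  sig = (2; —)
  P={0,5}:  v_{0} + v_{5} = v_{6}  →  sig = (2; 1)
  P={0,9}:  v_{0} + v_{9} = v_{5}  →  sig = (2; 1)
  P={1,5}:  v_{1} + v_{5} = v_{9}  →  sig = (2; 1)
  P={1,6}:  v_{1} + v_{6} = v_{5}  →  sig = (2; 1)
  P={2,8}:  v_{2} + v_{8} = v_{9}  →  sig = (2; 1)
  P={3,4}:  v_{3} + v_{4} = v_{6}  →  sig = (2; 1)
  P={3,9}:  v_{3} + v_{9} = v_{2}  →  sig = (2; 1)
  P={4,7}:  v_{4} + v_{7} = v_{8}  →  sig = (2; 1)
  P={5,7}:  v_{5} + v_{7} = v_{1}  →  sig = (2; 1)
  P={6,8}:  v_{6} + v_{8} = v_{4}  →  sig = (2; 1)
  P={0,2}:  v_{0} + v_{2} = v_{3} + v_{5}  →  sig = (2; 1,1)
  P={1,4}:  v_{1} + v_{4} = v_{5} + v_{8}  →  sig = (2; 1,1)
  P={2,6}:  v_{2} + v_{6} = v_{3} + 2·v_{5}  →  sig = (2; 1,2)
  P={2,7}:  v_{2} + v_{7} = 2·v_{1} + v_{3}  →  sig = (2; 1,2)
  P={4,9}:  v_{4} + v_{9} = 2·v_{5} + v_{8}  →  sig = (2; 1,2)
  P={2,4}:  v_{2} + v_{4} = 2·v_{5}  →  sig = (2; 2)
  P={6,9}:  v_{6} + v_{9} = 2·v_{5}  →  sig = (2; 2)
  P={7,9}:  v_{7} + v_{9} = 2·v_{1}  →  sig = (2; 2)

Hence PRS(X_Σ) =
[(2; —), (2; —), (2; —), (2; 1), (2; 1), (2; 1), (2; 1), (2; 1), (2; 1), (2; 1), (2; 1), (2; 1), (2; 1), (2; 1,1), (2; 1,1), (2; 1,2), (2; 1,2), (2; 1,2), (2; 2), (2; 2), (2; 2)]


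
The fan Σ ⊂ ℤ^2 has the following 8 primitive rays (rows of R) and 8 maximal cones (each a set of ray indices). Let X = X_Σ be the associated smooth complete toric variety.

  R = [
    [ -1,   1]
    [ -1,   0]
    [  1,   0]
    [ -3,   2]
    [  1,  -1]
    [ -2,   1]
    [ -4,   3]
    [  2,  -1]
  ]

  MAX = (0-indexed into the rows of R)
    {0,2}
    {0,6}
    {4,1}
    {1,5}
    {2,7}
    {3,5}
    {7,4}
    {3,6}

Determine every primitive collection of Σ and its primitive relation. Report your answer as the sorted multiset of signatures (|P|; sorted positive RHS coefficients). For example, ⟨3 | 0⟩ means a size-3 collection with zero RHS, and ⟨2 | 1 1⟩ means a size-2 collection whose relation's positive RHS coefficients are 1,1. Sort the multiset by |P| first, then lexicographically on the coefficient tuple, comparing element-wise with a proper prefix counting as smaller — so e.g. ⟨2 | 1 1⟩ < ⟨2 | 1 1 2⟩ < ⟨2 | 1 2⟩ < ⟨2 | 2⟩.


Σ has 20 primitive collections:

  P = {0,4}:  v_{0} + v_{4} = 0  so sig = ⟨2 | 0⟩
  P = {1,2}:  v_{1} + v_{2} = 0  so sig = ⟨2 | 0⟩
  P = {5,7}:  v_{5} + v_{7} = 0  so sig = ⟨2 | 0⟩
  P = {0,1}:  v_{0} + v_{1} = v_{5}  so sig = ⟨2 | 1⟩
  P = {0,3}:  v_{0} + v_{3} = v_{6}  so sig = ⟨2 | 1⟩
  P = {0,5}:  v_{0} + v_{5} = v_{3}  so sig = ⟨2 | 1⟩
  P = {0,7}:  v_{0} + v_{7} = v_{2}  so sig = ⟨2 | 1⟩
  P = {1,7}:  v_{1} + v_{7} = v_{4}  so sig = ⟨2 | 1⟩
  P = {2,4}:  v_{2} + v_{4} = v_{7}  so sig = ⟨2 | 1⟩
  P = {2,5}:  v_{2} + v_{5} = v_{0}  so sig = ⟨2 | 1⟩
  P = {3,4}:  v_{3} + v_{4} = v_{5}  so sig = ⟨2 | 1⟩
  P = {3,7}:  v_{3} + v_{7} = v_{0}  so sig = ⟨2 | 1⟩
  P = {4,5}:  v_{4} + v_{5} = v_{1}  so sig = ⟨2 | 1⟩
  P = {4,6}:  v_{4} + v_{6} = v_{3}  so sig = ⟨2 | 1⟩
  P = {1,6}:  v_{1} + v_{6} = v_{3} + v_{5}  so sig = ⟨2 | 1 1⟩
  P = {1,3}:  v_{1} + v_{3} = 2·v_{5}  so sig = ⟨2 | 2⟩
  P = {2,3}:  v_{2} + v_{3} = 2·v_{0}  so sig = ⟨2 | 2⟩
  P = {5,6}:  v_{5} + v_{6} = 2·v_{3}  so sig = ⟨2 | 2⟩
  P = {6,7}:  v_{6} + v_{7} = 2·v_{0}  so sig = ⟨2 | 2⟩
  P = {2,6}:  v_{2} + v_{6} = 3·v_{0}  so sig = ⟨2 | 3⟩

Hence PRS(X_Σ) =
    ⟨2 | 0⟩
    ⟨2 | 0⟩
    ⟨2 | 0⟩
    ⟨2 | 1⟩
    ⟨2 | 1⟩
    ⟨2 | 1⟩
    ⟨2 | 1⟩
    ⟨2 | 1⟩
    ⟨2 | 1⟩
    ⟨2 | 1⟩
    ⟨2 | 1⟩
    ⟨2 | 1⟩
    ⟨2 | 1⟩
    ⟨2 | 1⟩
    ⟨2 | 1 1⟩
    ⟨2 | 2⟩
    ⟨2 | 2⟩
    ⟨2 | 2⟩
    ⟨2 | 2⟩
    ⟨2 | 3⟩


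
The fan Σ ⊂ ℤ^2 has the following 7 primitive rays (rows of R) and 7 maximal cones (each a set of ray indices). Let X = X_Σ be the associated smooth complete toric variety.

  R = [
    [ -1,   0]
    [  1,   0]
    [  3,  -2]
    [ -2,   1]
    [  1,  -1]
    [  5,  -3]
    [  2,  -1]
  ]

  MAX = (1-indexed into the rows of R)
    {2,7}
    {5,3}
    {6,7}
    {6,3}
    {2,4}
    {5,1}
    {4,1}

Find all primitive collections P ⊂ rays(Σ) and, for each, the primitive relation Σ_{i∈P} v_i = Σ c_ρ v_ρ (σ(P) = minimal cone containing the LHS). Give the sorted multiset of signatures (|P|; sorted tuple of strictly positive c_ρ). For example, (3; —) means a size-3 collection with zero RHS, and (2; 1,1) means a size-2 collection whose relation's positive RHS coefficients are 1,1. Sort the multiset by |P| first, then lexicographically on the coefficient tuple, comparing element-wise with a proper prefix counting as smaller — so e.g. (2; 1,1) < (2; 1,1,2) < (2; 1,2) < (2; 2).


Δ(Σ) — 7 vertices, 14 min non-faces:

  • {1,2}:  v_{1} + v_{2} = 0 ; sig = (2; —)
  • {4,7}:  v_{4} + v_{7} = 0 ; sig = (2; —)
  • {1,7}:  v_{1} + v_{7} = v_{5} ; sig = (2; 1)
  • {2,5}:  v_{2} + v_{5} = v_{7} ; sig = (2; 1)
  • {3,4}:  v_{3} + v_{4} = v_{5} ; sig = (2; 1)
  • {3,7}:  v_{3} + v_{7} = v_{6} ; sig = (2; 1)
  • {4,5}:  v_{4} + v_{5} = v_{1} ; sig = (2; 1)
  • {4,6}:  v_{4} + v_{6} = v_{3} ; sig = (2; 1)
  • {5,7}:  v_{5} + v_{7} = v_{3} ; sig = (2; 1)
  • {1,6}:  v_{1} + v_{6} = v_{3} + v_{5} ; sig = (2; 1,1)
  • {1,3}:  v_{1} + v_{3} = 2·v_{5} ; sig = (2; 2)
  • {2,3}:  v_{2} + v_{3} = 2·v_{7} ; sig = (2; 2)
  • {5,6}:  v_{5} + v_{6} = 2·v_{3} ; sig = (2; 2)
  • {2,6}:  v_{2} + v_{6} = 3·v_{7} ; sig = (2; 3)

Sorted signature multiset PRS(X):
    |P|=2: 14 collections, coeffs (), (), (1), (1), (1), (1), (1), (1), (1), (1,1), (2), (2), (2), (3)


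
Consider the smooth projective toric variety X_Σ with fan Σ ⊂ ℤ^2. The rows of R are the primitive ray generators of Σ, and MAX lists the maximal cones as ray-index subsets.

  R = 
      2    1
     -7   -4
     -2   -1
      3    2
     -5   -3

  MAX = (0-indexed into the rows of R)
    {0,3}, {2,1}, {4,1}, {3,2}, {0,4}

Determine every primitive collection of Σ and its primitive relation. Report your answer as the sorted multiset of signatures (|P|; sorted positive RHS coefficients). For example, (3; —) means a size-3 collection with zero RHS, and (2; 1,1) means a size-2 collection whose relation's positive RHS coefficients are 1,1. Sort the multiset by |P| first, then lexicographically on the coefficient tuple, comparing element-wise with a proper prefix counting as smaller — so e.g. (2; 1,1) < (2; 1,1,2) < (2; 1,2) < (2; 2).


Δ(Σ) — 5 vertices, 5 min non-faces:

  P={0,2}:  v_{0} + v_{2} = 0  so sig = (2; —)
  P={0,1}:  v_{0} + v_{1} = v_{4}  so sig = (2; 1)
  P={2,4}:  v_{2} + v_{4} = v_{1}  so sig = (2; 1)
  P={3,4}:  v_{3} + v_{4} = v_{2}  so sig = (2; 1)
  P={1,3}:  v_{1} + v_{3} = 2·v_{2}  so sig = (2; 2)

so the primitive-relation signature multiset is
[(2; —), (2; 1), (2; 1), (2; 1), (2; 2)]


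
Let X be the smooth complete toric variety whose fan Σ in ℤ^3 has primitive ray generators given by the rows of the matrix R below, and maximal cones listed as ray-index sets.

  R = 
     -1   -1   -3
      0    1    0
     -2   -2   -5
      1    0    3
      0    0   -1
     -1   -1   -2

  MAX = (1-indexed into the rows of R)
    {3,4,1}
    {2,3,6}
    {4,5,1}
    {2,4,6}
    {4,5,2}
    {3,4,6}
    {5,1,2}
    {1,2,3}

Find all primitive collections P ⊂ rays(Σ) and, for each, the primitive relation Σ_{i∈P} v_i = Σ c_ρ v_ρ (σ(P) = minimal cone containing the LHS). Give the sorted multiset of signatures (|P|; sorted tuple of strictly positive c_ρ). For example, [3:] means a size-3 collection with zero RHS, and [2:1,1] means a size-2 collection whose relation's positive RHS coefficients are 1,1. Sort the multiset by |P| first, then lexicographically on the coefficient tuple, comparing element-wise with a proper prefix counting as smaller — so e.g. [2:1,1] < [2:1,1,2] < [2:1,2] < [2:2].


Σ has 5 primitive collections:

  {1,6}:  v_{1} + v_{6} = v_{3} ; sig = [2:1]
  {5,6}:  v_{5} + v_{6} = v_{1} ; sig = [2:1]
  {3,5}:  v_{3} + v_{5} = 2·v_{1} ; sig = [2:2]
  {1,2,4}:  v_{1} + v_{2} + v_{4} = 0 ; sig = [3:]
  {2,3,4}:  v_{2} + v_{3} + v_{4} = v_{6} ; sig = [3:1]

Hence PRS(X_Σ) =
    [2:1]
    [2:1]
    [2:2]
    [3:]
    [3:1]


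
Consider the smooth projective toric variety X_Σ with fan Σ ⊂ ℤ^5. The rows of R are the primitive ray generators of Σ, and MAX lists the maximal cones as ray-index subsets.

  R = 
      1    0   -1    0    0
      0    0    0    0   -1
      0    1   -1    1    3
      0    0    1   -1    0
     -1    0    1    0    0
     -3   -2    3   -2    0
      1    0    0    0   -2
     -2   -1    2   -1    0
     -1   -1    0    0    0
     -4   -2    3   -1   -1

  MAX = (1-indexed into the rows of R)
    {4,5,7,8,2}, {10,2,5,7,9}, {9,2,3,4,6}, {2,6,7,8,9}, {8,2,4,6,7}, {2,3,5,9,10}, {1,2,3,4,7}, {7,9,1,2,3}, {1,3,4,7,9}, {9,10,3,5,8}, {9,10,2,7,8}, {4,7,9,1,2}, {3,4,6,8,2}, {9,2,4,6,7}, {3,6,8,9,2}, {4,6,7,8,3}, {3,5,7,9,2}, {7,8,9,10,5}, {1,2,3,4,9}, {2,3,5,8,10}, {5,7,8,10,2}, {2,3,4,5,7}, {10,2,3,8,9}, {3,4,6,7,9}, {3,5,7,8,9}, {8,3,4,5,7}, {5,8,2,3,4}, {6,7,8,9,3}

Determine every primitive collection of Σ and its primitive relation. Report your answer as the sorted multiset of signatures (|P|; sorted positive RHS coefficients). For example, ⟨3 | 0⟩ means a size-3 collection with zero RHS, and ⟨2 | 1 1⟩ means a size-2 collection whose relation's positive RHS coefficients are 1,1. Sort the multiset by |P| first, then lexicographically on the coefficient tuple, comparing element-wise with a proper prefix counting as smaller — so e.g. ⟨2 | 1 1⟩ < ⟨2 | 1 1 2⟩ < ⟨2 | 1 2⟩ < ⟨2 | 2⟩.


The 14 primitive collections of Σ (r=10, n=5):

  • {1,5}:  v_{1} + v_{5} = 0  ⟹  sig = ⟨2 | 0⟩
  • {1,8}:  v_{1} + v_{8} = v_{4} + v_{9}  ⟹  sig = ⟨2 | 1 1⟩
  • {1,10}:  v_{1} + v_{10} = v_{2} + v_{8} + v_{9}  ⟹  sig = ⟨2 | 1 1 1⟩
  • {6,10}:  v_{6} + v_{10} = v_{2} + 3·v_{8} + v_{9}  ⟹  sig = ⟨2 | 1 1 3⟩
  • {4,10}:  v_{4} + v_{10} = v_{2} + 2·v_{8}  ⟹  sig = ⟨2 | 1 2⟩
  • {5,6}:  v_{5} + v_{6} = 2·v_{8}  ⟹  sig = ⟨2 | 2⟩
  • {1,6}:  v_{1} + v_{6} = 2·v_{4} + 2·v_{9}  ⟹  sig = ⟨2 | 2 2⟩
  • {4,5,9}:  v_{4} + v_{5} + v_{9} = v_{8}  ⟹  sig = ⟨3 | 1⟩
  • {4,8,9}:  v_{4} + v_{8} + v_{9} = v_{6}  ⟹  sig = ⟨3 | 1⟩
  • {3,7,10}:  v_{3} + v_{7} + v_{10} = 2·v_{5} + v_{9}  ⟹  sig = ⟨3 | 1 2⟩
  • {2,3,6,7}:  v_{2} + v_{3} + v_{6} + v_{7} = v_{8}  ⟹  sig = ⟨4 | 1⟩
  • {2,3,7,8}:  v_{2} + v_{3} + v_{7} + v_{8} = v_{5}  ⟹  sig = ⟨4 | 1⟩
  • {2,5,8,9}:  v_{2} + v_{5} + v_{8} + v_{9} = v_{10}  ⟹  sig = ⟨4 | 1⟩
  • {2,3,4,7,9}:  v_{2} + v_{3} + v_{4} + v_{7} + v_{9} = 0  ⟹  sig = ⟨5 | 0⟩

Signatures (|P|; sorted positive RHS coefficients), sorted:
[⟨2 | 0⟩, ⟨2 | 1 1⟩, ⟨2 | 1 1 1⟩, ⟨2 | 1 1 3⟩, ⟨2 | 1 2⟩, ⟨2 | 2⟩, ⟨2 | 2 2⟩, ⟨3 | 1⟩, ⟨3 | 1⟩, ⟨3 | 1 2⟩, ⟨4 | 1⟩, ⟨4 | 1⟩, ⟨4 | 1⟩, ⟨5 | 0⟩]


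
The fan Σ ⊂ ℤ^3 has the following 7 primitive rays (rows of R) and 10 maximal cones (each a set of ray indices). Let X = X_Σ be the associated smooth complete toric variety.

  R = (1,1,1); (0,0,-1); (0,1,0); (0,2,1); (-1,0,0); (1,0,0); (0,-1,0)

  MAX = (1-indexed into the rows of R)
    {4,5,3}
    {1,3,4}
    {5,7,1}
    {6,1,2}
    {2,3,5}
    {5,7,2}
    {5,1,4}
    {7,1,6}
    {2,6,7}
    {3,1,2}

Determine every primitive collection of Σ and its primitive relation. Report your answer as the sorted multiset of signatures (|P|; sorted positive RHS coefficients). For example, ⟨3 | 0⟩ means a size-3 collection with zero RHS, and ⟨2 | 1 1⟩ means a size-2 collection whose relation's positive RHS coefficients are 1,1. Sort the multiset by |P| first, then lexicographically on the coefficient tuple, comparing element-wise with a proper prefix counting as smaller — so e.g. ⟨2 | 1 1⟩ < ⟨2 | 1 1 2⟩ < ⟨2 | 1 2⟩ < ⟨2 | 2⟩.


Minimal non-faces — 9 found among 7 rays, 10 max cones:

  P = {3,7}:  v_{3} + v_{7} = 0  ⇒ sig = ⟨2 | 0⟩
  P = {5,6}:  v_{5} + v_{6} = 0  ⇒ sig = ⟨2 | 0⟩
  P = {3,6}:  v_{3} + v_{6} = v_{1} + v_{2}  ⇒ sig = ⟨2 | 1 1⟩
  P = {4,6}:  v_{4} + v_{6} = v_{1} + v_{3}  ⇒ sig = ⟨2 | 1 1⟩
  P = {4,7}:  v_{4} + v_{7} = v_{1} + v_{5}  ⇒ sig = ⟨2 | 1 1⟩
  P = {2,4}:  v_{2} + v_{4} = 2·v_{3}  ⇒ sig = ⟨2 | 2⟩
  P = {1,2,5}:  v_{1} + v_{2} + v_{5} = v_{3}  ⇒ sig = ⟨3 | 1⟩
  P = {1,2,7}:  v_{1} + v_{2} + v_{7} = v_{6}  ⇒ sig = ⟨3 | 1⟩
  P = {1,3,5}:  v_{1} + v_{3} + v_{5} = v_{4}  ⇒ sig = ⟨3 | 1⟩

Sorted signature multiset PRS(X):
[⟨2 | 0⟩, ⟨2 | 0⟩, ⟨2 | 1 1⟩, ⟨2 | 1 1⟩, ⟨2 | 1 1⟩, ⟨2 | 2⟩, ⟨3 | 1⟩, ⟨3 | 1⟩, ⟨3 | 1⟩]


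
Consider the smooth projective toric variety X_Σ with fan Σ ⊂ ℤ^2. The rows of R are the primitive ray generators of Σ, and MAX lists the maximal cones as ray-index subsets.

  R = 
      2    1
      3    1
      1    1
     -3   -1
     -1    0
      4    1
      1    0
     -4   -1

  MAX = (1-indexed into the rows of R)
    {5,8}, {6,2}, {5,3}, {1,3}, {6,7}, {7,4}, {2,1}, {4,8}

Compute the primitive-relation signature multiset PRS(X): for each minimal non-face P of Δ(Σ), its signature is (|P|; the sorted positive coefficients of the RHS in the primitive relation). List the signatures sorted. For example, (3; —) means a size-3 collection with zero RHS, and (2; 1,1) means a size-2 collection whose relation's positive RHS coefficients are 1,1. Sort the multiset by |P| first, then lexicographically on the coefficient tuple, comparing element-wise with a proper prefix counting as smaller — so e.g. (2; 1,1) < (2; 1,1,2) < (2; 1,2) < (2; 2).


Δ(Σ) — 8 vertices, 20 min non-faces:

  • {2,4}:  v_{2} + v_{4} = 0  ⇒ sig = (2; —)
  • {5,7}:  v_{5} + v_{7} = 0  ⇒ sig = (2; —)
  • {6,8}:  v_{6} + v_{8} = 0  ⇒ sig = (2; —)
  • {1,4}:  v_{1} + v_{4} = v_{5}  ⇒ sig = (2; 1)
  • {1,5}:  v_{1} + v_{5} = v_{3}  ⇒ sig = (2; 1)
  • {1,7}:  v_{1} + v_{7} = v_{2}  ⇒ sig = (2; 1)
  • {2,5}:  v_{2} + v_{5} = v_{1}  ⇒ sig = (2; 1)
  • {2,7}:  v_{2} + v_{7} = v_{6}  ⇒ sig = (2; 1)
  • {2,8}:  v_{2} + v_{8} = v_{5}  ⇒ sig = (2; 1)
  • {3,7}:  v_{3} + v_{7} = v_{1}  ⇒ sig = (2; 1)
  • {4,5}:  v_{4} + v_{5} = v_{8}  ⇒ sig = (2; 1)
  • {4,6}:  v_{4} + v_{6} = v_{7}  ⇒ sig = (2; 1)
  • {5,6}:  v_{5} + v_{6} = v_{2}  ⇒ sig = (2; 1)
  • {7,8}:  v_{7} + v_{8} = v_{4}  ⇒ sig = (2; 1)
  • {3,6}:  v_{3} + v_{6} = v_{1} + v_{2}  ⇒ sig = (2; 1,1)
  • {1,6}:  v_{1} + v_{6} = 2·v_{2}  ⇒ sig = (2; 2)
  • {1,8}:  v_{1} + v_{8} = 2·v_{5}  ⇒ sig = (2; 2)
  • {2,3}:  v_{2} + v_{3} = 2·v_{1}  ⇒ sig = (2; 2)
  • {3,4}:  v_{3} + v_{4} = 2·v_{5}  ⇒ sig = (2; 2)
  • {3,8}:  v_{3} + v_{8} = 3·v_{5}  ⇒ sig = (2; 3)

Sorted signature multiset PRS(X):
[(2; —), (2; —), (2; —), (2; 1), (2; 1), (2; 1), (2; 1), (2; 1), (2; 1), (2; 1), (2; 1), (2; 1), (2; 1), (2; 1), (2; 1,1), (2; 2), (2; 2), (2; 2), (2; 2), (2; 3)]


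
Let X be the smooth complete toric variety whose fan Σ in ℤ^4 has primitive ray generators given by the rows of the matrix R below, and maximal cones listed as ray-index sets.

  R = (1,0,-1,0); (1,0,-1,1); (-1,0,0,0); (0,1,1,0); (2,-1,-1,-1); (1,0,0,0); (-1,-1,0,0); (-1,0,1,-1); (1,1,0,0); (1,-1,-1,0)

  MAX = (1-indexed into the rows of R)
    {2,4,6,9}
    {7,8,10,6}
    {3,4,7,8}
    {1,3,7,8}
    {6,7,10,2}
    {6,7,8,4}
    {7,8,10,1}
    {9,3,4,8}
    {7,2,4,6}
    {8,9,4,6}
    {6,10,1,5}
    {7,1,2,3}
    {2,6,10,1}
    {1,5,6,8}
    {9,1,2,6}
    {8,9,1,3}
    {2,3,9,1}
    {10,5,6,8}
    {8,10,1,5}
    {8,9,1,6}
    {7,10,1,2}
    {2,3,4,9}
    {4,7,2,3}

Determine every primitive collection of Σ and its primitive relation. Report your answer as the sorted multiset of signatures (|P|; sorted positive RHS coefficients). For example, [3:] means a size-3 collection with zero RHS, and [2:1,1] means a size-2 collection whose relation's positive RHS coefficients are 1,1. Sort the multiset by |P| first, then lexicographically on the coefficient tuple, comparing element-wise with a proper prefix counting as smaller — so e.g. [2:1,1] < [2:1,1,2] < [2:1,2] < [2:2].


The 14 primitive collections of Σ (r=10, n=4):

  P={2,8}:  v_{2} + v_{8} = 0  ⇒ sig = [2:]
  P={3,6}:  v_{3} + v_{6} = 0  ⇒ sig = [2:]
  P={7,9}:  v_{7} + v_{9} = 0  ⇒ sig = [2:]
  P={1,4}:  v_{1} + v_{4} = v_{9}  ⇒ sig = [2:1]
  P={4,10}:  v_{4} + v_{10} = v_{6}  ⇒ sig = [2:1]
  P={3,10}:  v_{3} + v_{10} = v_{1} + v_{7}  ⇒ sig = [2:1,1]
  P={9,10}:  v_{9} + v_{10} = v_{1} + v_{6}  ⇒ sig = [2:1,1]
  P={2,5}:  v_{2} + v_{5} = v_{1} + v_{6} + v_{10}  ⇒ sig = [2:1,1,1]
  P={3,5}:  v_{3} + v_{5} = v_{1} + v_{8} + v_{10}  ⇒ sig = [2:1,1,1]
  P={4,5}:  v_{4} + v_{5} = v_{1} + 2·v_{6} + v_{8}  ⇒ sig = [2:1,1,2]
  P={5,7}:  v_{5} + v_{7} = v_{8} + 2·v_{10}  ⇒ sig = [2:1,2]
  P={5,9}:  v_{5} + v_{9} = 2·v_{1} + 2·v_{6} + v_{8}  ⇒ sig = [2:1,2,2]
  P={1,6,7}:  v_{1} + v_{6} + v_{7} = v_{10}  ⇒ sig = [3:1]
  P={1,6,8,10}:  v_{1} + v_{6} + v_{8} + v_{10} = v_{5}  ⇒ sig = [4:1]

Hence PRS(X_Σ) =
    |P|=2: 12 collections, coeffs (), (), (), (1), (1), (1,1), (1,1), (1,1,1), (1,1,1), (1,1,2), (1,2), (1,2,2)
    |P|=3: 1 collection, coeffs (1)
    |P|=4: 1 collection, coeffs (1)


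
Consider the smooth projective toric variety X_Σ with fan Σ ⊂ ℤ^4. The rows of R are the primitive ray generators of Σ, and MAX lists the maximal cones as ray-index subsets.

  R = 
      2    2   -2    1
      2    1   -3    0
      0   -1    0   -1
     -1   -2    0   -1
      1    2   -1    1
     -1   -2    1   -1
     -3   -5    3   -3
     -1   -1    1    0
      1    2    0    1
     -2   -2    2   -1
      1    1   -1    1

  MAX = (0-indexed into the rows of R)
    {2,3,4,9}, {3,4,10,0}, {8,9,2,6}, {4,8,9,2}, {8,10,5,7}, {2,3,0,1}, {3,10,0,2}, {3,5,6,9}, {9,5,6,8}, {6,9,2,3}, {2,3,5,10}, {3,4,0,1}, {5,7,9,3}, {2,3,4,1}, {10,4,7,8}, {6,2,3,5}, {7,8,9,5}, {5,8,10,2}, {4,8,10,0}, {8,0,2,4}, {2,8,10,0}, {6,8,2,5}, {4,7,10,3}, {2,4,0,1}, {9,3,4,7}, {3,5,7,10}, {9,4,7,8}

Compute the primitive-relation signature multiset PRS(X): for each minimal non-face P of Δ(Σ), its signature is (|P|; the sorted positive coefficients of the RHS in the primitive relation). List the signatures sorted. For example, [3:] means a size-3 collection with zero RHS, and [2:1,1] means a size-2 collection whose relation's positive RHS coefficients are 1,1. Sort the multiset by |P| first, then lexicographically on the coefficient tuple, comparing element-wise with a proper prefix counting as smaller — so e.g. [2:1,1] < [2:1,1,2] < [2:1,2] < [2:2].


The 20 primitive collections of Σ (r=11, n=4):

  • {0,9}:  v_{0} + v_{9} = 0 ; sig = [2:]
  • {3,8}:  v_{3} + v_{8} = 0 ; sig = [2:]
  • {4,5}:  v_{4} + v_{5} = 0 ; sig = [2:]
  • {0,7}:  v_{0} + v_{7} = v_{10} ; sig = [2:1]
  • {2,7}:  v_{2} + v_{7} = v_{5} ; sig = [2:1]
  • {9,10}:  v_{9} + v_{10} = v_{7} ; sig = [2:1]
  • {0,5}:  v_{0} + v_{5} = v_{2} + v_{10} ; sig = [2:1,1]
  • {0,6}:  v_{0} + v_{6} = v_{2} + v_{5} ; sig = [2:1,1]
  • {1,7}:  v_{1} + v_{7} = v_{0} + v_{3} ; sig = [2:1,1]
  • {4,6}:  v_{4} + v_{6} = v_{2} + v_{9} ; sig = [2:1,1]
  • {1,5}:  v_{1} + v_{5} = v_{0} + v_{2} + v_{3} ; sig = [2:1,1,1]
  • {1,8}:  v_{1} + v_{8} = v_{0} + v_{2} + v_{4} ; sig = [2:1,1,1]
  • {1,9}:  v_{1} + v_{9} = v_{2} + v_{3} + v_{4} ; sig = [2:1,1,1]
  • {1,6}:  v_{1} + v_{6} = 2·v_{2} + v_{3} ; sig = [2:1,2]
  • {1,10}:  v_{1} + v_{10} = 2·v_{0} + v_{3} ; sig = [2:1,2]
  • {6,7}:  v_{6} + v_{7} = 2·v_{5} + v_{9} ; sig = [2:1,2]
  • {6,10}:  v_{6} + v_{10} = 2·v_{5} ; sig = [2:2]
  • {2,4,10}:  v_{2} + v_{4} + v_{10} = v_{0} ; sig = [3:1]
  • {2,5,9}:  v_{2} + v_{5} + v_{9} = v_{6} ; sig = [3:1]
  • {0,2,3,4}:  v_{0} + v_{2} + v_{3} + v_{4} = v_{1} ; sig = [4:1]

so the primitive-relation signature multiset is
    [2:]
    [2:]
    [2:]
    [2:1]
    [2:1]
    [2:1]
    [2:1,1]
    [2:1,1]
    [2:1,1]
    [2:1,1]
    [2:1,1,1]
    [2:1,1,1]
    [2:1,1,1]
    [2:1,2]
    [2:1,2]
    [2:1,2]
    [2:2]
    [3:1]
    [3:1]
    [4:1]
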